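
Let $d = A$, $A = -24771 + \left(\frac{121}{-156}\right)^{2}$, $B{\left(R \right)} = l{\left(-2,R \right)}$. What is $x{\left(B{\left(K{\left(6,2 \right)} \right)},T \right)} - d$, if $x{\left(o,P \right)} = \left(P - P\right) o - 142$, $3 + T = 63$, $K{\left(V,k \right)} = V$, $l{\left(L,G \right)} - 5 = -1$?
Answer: $\frac{599356703}{24336} \approx 24628.0$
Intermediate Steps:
$l{\left(L,G \right)} = 4$ ($l{\left(L,G \right)} = 5 - 1 = 4$)
$T = 60$ ($T = -3 + 63 = 60$)
$B{\left(R \right)} = 4$
$x{\left(o,P \right)} = -142$ ($x{\left(o,P \right)} = 0 o - 142 = 0 - 142 = -142$)
$A = - \frac{602812415}{24336}$ ($A = -24771 + \left(121 \left(- \frac{1}{156}\right)\right)^{2} = -24771 + \left(- \frac{121}{156}\right)^{2} = -24771 + \frac{14641}{24336} = - \frac{602812415}{24336} \approx -24770.0$)
$d = - \frac{602812415}{24336} \approx -24770.0$
$x{\left(B{\left(K{\left(6,2 \right)} \right)},T \right)} - d = -142 - - \frac{602812415}{24336} = -142 + \frac{602812415}{24336} = \frac{599356703}{24336}$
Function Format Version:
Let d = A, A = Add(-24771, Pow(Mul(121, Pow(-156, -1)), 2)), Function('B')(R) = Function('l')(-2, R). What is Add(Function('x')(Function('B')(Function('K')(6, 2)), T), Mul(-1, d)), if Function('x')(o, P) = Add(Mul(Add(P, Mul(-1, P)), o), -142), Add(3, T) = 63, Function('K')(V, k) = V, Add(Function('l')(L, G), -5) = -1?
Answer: Rational(599356703, 24336) ≈ 24628.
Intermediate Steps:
Function('l')(L, G) = 4 (Function('l')(L, G) = Add(5, -1) = 4)
T = 60 (T = Add(-3, 63) = 60)
Function('B')(R) = 4
Function('x')(o, P) = -142 (Function('x')(o, P) = Add(Mul(0, o), -142) = Add(0, -142) = -142)
A = Rational(-602812415, 24336) (A = Add(-24771, Pow(Mul(121, Rational(-1, 156)), 2)) = Add(-24771, Pow(Rational(-121, 156), 2)) = Add(-24771, Rational(14641, 24336)) = Rational(-602812415, 24336) ≈ -24770.)
d = Rational(-602812415, 24336) ≈ -24770.
Add(Function('x')(Function('B')(Function('K')(6, 2)), T), Mul(-1, d)) = Add(-142, Mul(-1, Rational(-602812415, 24336))) = Add(-142, Rational(602812415, 24336)) = Rational(599356703, 24336)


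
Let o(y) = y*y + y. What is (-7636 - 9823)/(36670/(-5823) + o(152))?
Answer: -101663757/135383018 ≈ -0.75093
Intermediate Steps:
o(y) = y + y² (o(y) = y² + y = y + y²)
(-7636 - 9823)/(36670/(-5823) + o(152)) = (-7636 - 9823)/(36670/(-5823) + 152*(1 + 152)) = -17459/(36670*(-1/5823) + 152*153) = -17459/(-36670/5823 + 23256) = -17459/135383018/5823 = -17459*5823/135383018 = -101663757/135383018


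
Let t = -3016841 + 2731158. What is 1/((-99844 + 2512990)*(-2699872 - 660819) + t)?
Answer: -1/8109838329569 ≈ -1.2331e-13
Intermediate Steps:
t = -285683
1/((-99844 + 2512990)*(-2699872 - 660819) + t) = 1/((-99844 + 2512990)*(-2699872 - 660819) - 285683) = 1/(2413146*(-3360691) - 285683) = 1/(-8109838043886 - 285683) = 1/(-8109838329569) = -1/8109838329569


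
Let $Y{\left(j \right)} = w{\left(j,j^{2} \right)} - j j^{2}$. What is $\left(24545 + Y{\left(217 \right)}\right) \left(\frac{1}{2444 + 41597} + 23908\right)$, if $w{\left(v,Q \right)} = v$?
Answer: $- \frac{10733118375855179}{44041} \approx -2.4371 \cdot 10^{11}$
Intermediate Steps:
$Y{\left(j \right)} = j - j^{3}$ ($Y{\left(j \right)} = j - j j^{2} = j - j^{3}$)
$\left(24545 + Y{\left(217 \right)}\right) \left(\frac{1}{2444 + 41597} + 23908\right) = \left(24545 + \left(217 - 217^{3}\right)\right) \left(\frac{1}{2444 + 41597} + 23908\right) = \left(24545 + \left(217 - 10218313\right)\right) \left(\frac{1}{44041} + 23908\right) = \left(24545 - 10218096\right) \frac{1052932229}{44041} = \left(-10193551\right) \frac{1052932229}{44041} = - \frac{10733118375855179}{44041}$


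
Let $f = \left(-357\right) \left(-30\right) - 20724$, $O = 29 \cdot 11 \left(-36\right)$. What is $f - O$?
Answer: $1470$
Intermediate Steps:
$O = -11484$ ($O = 319 \left(-36\right) = -11484$)
$f = -10014$ ($f = 10710 - 20724 = -10014$)
$f - O = -10014 - -11484 = -10014 + 11484 = 1470$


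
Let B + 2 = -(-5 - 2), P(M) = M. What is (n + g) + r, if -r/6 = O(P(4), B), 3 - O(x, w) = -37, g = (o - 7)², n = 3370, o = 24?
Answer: 3419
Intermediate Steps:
g = 289 (g = (24 - 7)² = 17² = 289)
B = 5 (B = -2 - (-5 - 2) = -2 - 1*(-7) = -2 + 7 = 5)
O(x, w) = 40 (O(x, w) = 3 - 1*(-37) = 3 + 37 = 40)
r = -240 (r = -6*40 = -240)
(n + g) + r = (3370 + 289) - 240 = 3659 - 240 = 3419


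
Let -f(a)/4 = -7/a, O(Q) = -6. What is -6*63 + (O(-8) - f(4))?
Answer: -391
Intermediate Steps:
f(a) = 28/a (f(a) = -(-28)/a = 28/a)
-6*63 + (O(-8) - f(4)) = -6*63 + (-6 - 28/4) = -378 + (-6 - 28/4) = -378 + (-6 - 1*7) = -378 + (-6 - 7) = -378 - 13 = -391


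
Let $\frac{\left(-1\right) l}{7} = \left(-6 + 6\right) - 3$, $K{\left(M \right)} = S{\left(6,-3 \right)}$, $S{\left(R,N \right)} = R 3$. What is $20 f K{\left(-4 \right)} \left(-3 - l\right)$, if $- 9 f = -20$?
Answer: $-19200$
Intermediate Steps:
$S{\left(R,N \right)} = 3 R$
$f = \frac{20}{9}$ ($f = \left(- \frac{1}{9}\right) \left(-20\right) = \frac{20}{9} \approx 2.2222$)
$K{\left(M \right)} = 18$ ($K{\left(M \right)} = 3 \cdot 6 = 18$)
$l = 21$ ($l = - 7 \left(\left(-6 + 6\right) - 3\right) = - 7 \left(0 - 3\right) = \left(-7\right) \left(-3\right) = 21$)
$20 f K{\left(-4 \right)} \left(-3 - l\right) = 20 \cdot \frac{20}{9} \cdot 18 \left(-3 - 21\right) = \frac{400}{9} \cdot 18 \left(-3 - 21\right) = 800 \left(-24\right) = -19200$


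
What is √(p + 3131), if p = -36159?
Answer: 2*I*√8257 ≈ 181.74*I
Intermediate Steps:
√(p + 3131) = √(-36159 + 3131) = √(-33028) = 2*I*√8257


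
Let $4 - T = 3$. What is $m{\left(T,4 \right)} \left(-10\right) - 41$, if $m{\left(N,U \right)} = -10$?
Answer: $59$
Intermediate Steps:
$T = 1$ ($T = 4 - 3 = 1$)
$m{\left(T,4 \right)} \left(-10\right) - 41 = \left(-10\right) \left(-10\right) - 41 = 100 - 41 = 59$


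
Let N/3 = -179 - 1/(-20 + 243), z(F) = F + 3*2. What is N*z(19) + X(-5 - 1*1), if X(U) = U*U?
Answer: -2985822/223 ≈ -13389.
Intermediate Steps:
z(F) = 6 + F (z(F) = F + 6 = 6 + F)
N = -119754/223 (N = 3*(-179 - 1/(-20 + 243)) = 3*(-179 - 1/223) = 3*(-39918/223) = -119754/223 ≈ -537.01)
X(U) = U²
N*z(19) + X(-5 - 1*1) = -119754*(6 + 19)/223 + (-5 - 1*1)² = -119754/223*25 + (-5 - 1)² = -2993850/223 + (-6)² = -2993850/223 + 36 = -2985822/223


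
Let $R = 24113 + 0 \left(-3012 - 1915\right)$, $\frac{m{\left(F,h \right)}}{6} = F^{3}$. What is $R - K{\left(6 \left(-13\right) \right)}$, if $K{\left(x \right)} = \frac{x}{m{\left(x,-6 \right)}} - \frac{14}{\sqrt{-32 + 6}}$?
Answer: $\frac{880220951}{36504} - \frac{7 i \sqrt{26}}{13} \approx 24113.0 - 2.7456 i$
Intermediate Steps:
$m{\left(F,h \right)} = 6 F^{3}$
$K{\left(x \right)} = \frac{1}{6 x^{2}} + \frac{7 i \sqrt{26}}{13}$ ($K{\left(x \right)} = \frac{x}{6 x^{3}} - \frac{14}{\sqrt{-32 + 6}} = x \frac{1}{6 x^{3}} - \frac{14}{\sqrt{-26}} = \frac{1}{6 x^{2}} - \frac{14}{i \sqrt{26}} = \frac{1}{6 x^{2}} - 14 \left(- \frac{i \sqrt{26}}{26}\right) = \frac{1}{6 x^{2}} + \frac{7 i \sqrt{26}}{13}$)
$R = 24113$ ($R = 24113 + 0 \left(-4927\right) = 24113 + 0 = 24113$)
$R - K{\left(6 \left(-13\right) \right)} = 24113 - \left(\frac{1}{6 \cdot 6084} + \frac{7 i \sqrt{26}}{13}\right) = 24113 - \left(\frac{1}{6} \cdot \frac{1}{6084} + \frac{7 i \sqrt{26}}{13}\right) = 24113 - \left(\frac{1}{36504} + \frac{7 i \sqrt{26}}{13}\right) = \frac{880220951}{36504} - \frac{7 i \sqrt{26}}{13}$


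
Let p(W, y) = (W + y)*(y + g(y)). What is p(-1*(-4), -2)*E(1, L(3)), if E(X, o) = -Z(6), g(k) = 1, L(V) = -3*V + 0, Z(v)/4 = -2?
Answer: -16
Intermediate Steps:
Z(v) = -8 (Z(v) = 4*(-2) = -8)
L(V) = -3*V
E(X, o) = 8 (E(X, o) = -1*(-8) = 8)
p(W, y) = (1 + y)*(W + y) (p(W, y) = (W + y)*(y + 1) = (W + y)*(1 + y) = (1 + y)*(W + y))
p(-1*(-4), -2)*E(1, L(3)) = (-1*(-4) - 2 + (-2)² - 1*(-4)*(-2))*8 = (4 - 2 + 4 + 4*(-2))*8 = (4 - 2 + 4 - 8)*8 = -2*8 = -16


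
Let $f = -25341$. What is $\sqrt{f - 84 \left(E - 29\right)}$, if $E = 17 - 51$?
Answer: $i \sqrt{20049} \approx 141.59 i$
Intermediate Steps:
$E = -34$
$\sqrt{f - 84 \left(E - 29\right)} = \sqrt{-25341 - 84 \left(-34 - 29\right)} = \sqrt{-25341 - -5292} = \sqrt{-25341 + 5292} = \sqrt{-20049} = i \sqrt{20049}$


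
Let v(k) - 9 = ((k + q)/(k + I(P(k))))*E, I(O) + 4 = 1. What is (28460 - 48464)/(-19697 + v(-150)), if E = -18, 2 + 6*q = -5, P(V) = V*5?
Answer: 1020204/1004995 ≈ 1.0151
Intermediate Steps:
P(V) = 5*V
I(O) = -3 (I(O) = -4 + 1 = -3)
q = -7/6 (q = -⅓ + (⅙)*(-5) = -⅓ - ⅚ = -7/6 ≈ -1.1667)
v(k) = 9 - 18*(-7/6 + k)/(-3 + k) (v(k) = 9 + ((k - 7/6)/(k - 3))*(-18) = 9 + ((-7/6 + k)/(-3 + k))*(-18) = 9 - 18*(-7/6 + k)/(-3 + k))
(28460 - 48464)/(-19697 + v(-150)) = (28460 - 48464)/(-19697 + 3*(-2 - 3*(-150))/(-3 - 150)) = -20004/(-19697 + 3*(-2 + 450)/(-153)) = -20004/(-19697 + 3*(-1/153)*448) = -20004/(-19697 - 448/51) = -20004/(-1004995/51) = -20004*(-51/1004995) = 1020204/1004995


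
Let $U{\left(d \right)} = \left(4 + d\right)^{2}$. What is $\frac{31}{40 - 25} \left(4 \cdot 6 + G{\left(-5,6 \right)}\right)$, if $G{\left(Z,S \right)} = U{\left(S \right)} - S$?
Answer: $\frac{3658}{15} \approx 243.87$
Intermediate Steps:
$G{\left(Z,S \right)} = \left(4 + S\right)^{2} - S$
$\frac{31}{40 - 25} \left(4 \cdot 6 + G{\left(-5,6 \right)}\right) = \frac{31}{40 - 25} \left(4 \cdot 6 + \left(\left(4 + 6\right)^{2} - 6\right)\right) = \frac{31}{15} \left(24 - \left(6 - 10^{2}\right)\right) = 31 \cdot \frac{1}{15} \left(24 + \left(100 - 6\right)\right) = \frac{31 \left(24 + 94\right)}{15} = \frac{31}{15} \cdot 118 = \frac{3658}{15}$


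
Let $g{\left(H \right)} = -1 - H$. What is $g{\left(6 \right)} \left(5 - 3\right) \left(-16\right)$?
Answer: $224$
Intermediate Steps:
$g{\left(6 \right)} \left(5 - 3\right) \left(-16\right) = \left(-1 - 6\right) \left(5 - 3\right) \left(-16\right) = \left(-7\right) 2 \left(-16\right) = \left(-14\right) \left(-16\right) = 224$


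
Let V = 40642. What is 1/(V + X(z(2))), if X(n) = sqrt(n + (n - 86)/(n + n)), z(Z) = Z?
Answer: 40642/1651772183 - I*sqrt(19)/1651772183 ≈ 2.4605e-5 - 2.6389e-9*I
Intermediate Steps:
X(n) = sqrt(n + (-86 + n)/(2*n)) (X(n) = sqrt(n + (-86 + n)/((2*n))) = sqrt(n + (-86 + n)*(1/(2*n))) = sqrt(n + (-86 + n)/(2*n)))
1/(V + X(z(2))) = 1/(40642 + sqrt(2 - 172/2 + 4*2)/2) = 1/(40642 + sqrt(2 - 172*1/2 + 8)/2) = 1/(40642 + sqrt(2 - 86 + 8)/2) = 1/(40642 + sqrt(-76)/2) = 1/(40642 + (2*I*sqrt(19))/2) = 1/(40642 + I*sqrt(19))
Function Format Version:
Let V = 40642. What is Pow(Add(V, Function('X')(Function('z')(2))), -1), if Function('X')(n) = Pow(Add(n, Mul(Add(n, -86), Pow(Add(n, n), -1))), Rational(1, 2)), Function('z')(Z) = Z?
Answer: Add(Rational(40642, 1651772183), Mul(Rational(-1, 1651772183), I, Pow(19, Rational(1, 2)))) ≈ Add(2.4605e-5, Mul(-2.6389e-9, I))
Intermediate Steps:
Function('X')(n) = Pow(Add(n, Mul(Rational(1, 2), Pow(n, -1), Add(-86, n))), Rational(1, 2)) (Function('X')(n) = Pow(Add(n, Mul(Add(-86, n), Pow(Mul(2, n), -1))), Rational(1, 2)) = Pow(Add(n, Mul(Add(-86, n), Mul(Rational(1, 2), Pow(n, -1)))), Rational(1, 2)) = Pow(Add(n, Mul(Rational(1, 2), Pow(n, -1), Add(-86, n))), Rational(1, 2)))
Pow(Add(V, Function('X')(Function('z')(2))), -1) = Pow(Add(40642, Mul(Rational(1, 2), Pow(Add(2, Mul(-172, Pow(2, -1)), Mul(4, 2)), Rational(1, 2)))), -1) = Pow(Add(40642, Mul(Rational(1, 2), Pow(Add(2, Mul(-172, Rational(1, 2)), 8), Rational(1, 2)))), -1) = Pow(Add(40642, Mul(Rational(1, 2), Pow(Add(2, -86, 8), Rational(1, 2)))), -1) = Pow(Add(40642, Mul(Rational(1, 2), Pow(-76, Rational(1, 2)))), -1) = Pow(Add(40642, Mul(Rational(1, 2), Mul(2, I, Pow(19, Rational(1, 2))))), -1) = Pow(Add(40642, Mul(I, Pow(19, Rational(1, 2)))), -1)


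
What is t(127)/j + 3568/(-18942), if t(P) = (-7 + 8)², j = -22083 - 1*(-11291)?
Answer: -19262399/102211032 ≈ -0.18846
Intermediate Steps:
j = -10792 (j = -22083 + 11291 = -10792)
t(P) = 1 (t(P) = 1² = 1)
t(127)/j + 3568/(-18942) = 1/(-10792) + 3568/(-18942) = 1*(-1/10792) + 3568*(-1/18942) = -1/10792 - 1784/9471 = -19262399/102211032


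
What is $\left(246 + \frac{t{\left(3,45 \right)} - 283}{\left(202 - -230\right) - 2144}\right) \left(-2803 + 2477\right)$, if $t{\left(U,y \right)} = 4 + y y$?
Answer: $- \frac{34181589}{428} \approx -79864.0$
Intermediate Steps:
$t{\left(U,y \right)} = 4 + y^{2}$
$\left(246 + \frac{t{\left(3,45 \right)} - 283}{\left(202 - -230\right) - 2144}\right) \left(-2803 + 2477\right) = \left(246 + \frac{\left(4 + 45^{2}\right) - 283}{\left(202 - -230\right) - 2144}\right) \left(-2803 + 2477\right) = \left(246 + \frac{\left(4 + 2025\right) - 283}{\left(202 + 230\right) - 2144}\right) \left(-326\right) = \left(246 + \frac{2029 - 283}{432 - 2144}\right) \left(-326\right) = \left(246 + \frac{1746}{-1712}\right) \left(-326\right) = \left(246 + 1746 \left(- \frac{1}{1712}\right)\right) \left(-326\right) = \left(246 - \frac{873}{856}\right) \left(-326\right) = \frac{209703}{856} \left(-326\right) = - \frac{34181589}{428}$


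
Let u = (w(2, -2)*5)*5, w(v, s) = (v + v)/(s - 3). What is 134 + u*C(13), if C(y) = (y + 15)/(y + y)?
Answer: 1462/13 ≈ 112.46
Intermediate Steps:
C(y) = (15 + y)/(2*y) (C(y) = (15 + y)/((2*y)) = (15 + y)*(1/(2*y)) = (15 + y)/(2*y))
w(v, s) = 2*v/(-3 + s) (w(v, s) = (2*v)/(-3 + s) = 2*v/(-3 + s))
u = -20 (u = ((2*2/(-3 - 2))*5)*5 = ((2*2/(-5))*5)*5 = ((2*2*(-⅕))*5)*5 = -⅘*5*5 = -4*5 = -20)
134 + u*C(13) = 134 - 10*(15 + 13)/13 = 134 - 10*28/13 = 134 - 20*14/13 = 134 - 280/13 = 1462/13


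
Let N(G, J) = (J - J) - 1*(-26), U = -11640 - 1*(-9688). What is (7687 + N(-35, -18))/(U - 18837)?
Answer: -7713/20789 ≈ -0.37101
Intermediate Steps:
U = -1952 (U = -11640 + 9688 = -1952)
N(G, J) = 26 (N(G, J) = 0 + 26 = 26)
(7687 + N(-35, -18))/(U - 18837) = (7687 + 26)/(-1952 - 18837) = 7713/(-20789) = 7713*(-1/20789) = -7713/20789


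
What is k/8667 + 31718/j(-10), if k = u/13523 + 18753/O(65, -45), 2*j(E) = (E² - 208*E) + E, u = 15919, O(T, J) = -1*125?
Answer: 92882187014102/3179154187125 ≈ 29.216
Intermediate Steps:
O(T, J) = -125
j(E) = E²/2 - 207*E/2 (j(E) = ((E² - 208*E) + E)/2 = (E² - 207*E)/2 = E²/2 - 207*E/2)
k = -251606944/1690375 (k = 15919/13523 + 18753/(-125) = 15919*(1/13523) + 18753*(-1/125) = 15919/13523 - 18753/125 = -251606944/1690375 ≈ -148.85)
k/8667 + 31718/j(-10) = -251606944/1690375/8667 + 31718/(((½)*(-10)*(-207 - 10))) = -251606944/1690375*1/8667 + 31718/(((½)*(-10)*(-217))) = -251606944/14650480125 + 31718/1085 = 92882187014102/3179154187125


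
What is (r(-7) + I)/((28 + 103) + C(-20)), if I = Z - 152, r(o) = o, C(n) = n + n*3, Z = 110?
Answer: -49/51 ≈ -0.96078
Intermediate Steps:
C(n) = 4*n (C(n) = n + 3*n = 4*n)
I = -42 (I = 110 - 152 = -42)
(r(-7) + I)/((28 + 103) + C(-20)) = (-7 - 42)/((28 + 103) + 4*(-20)) = -49/(131 - 80) = -49/51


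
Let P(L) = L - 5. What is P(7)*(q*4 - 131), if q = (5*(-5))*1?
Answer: -462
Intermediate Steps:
P(L) = -5 + L
q = -25 (q = -25*1 = -25)
P(7)*(q*4 - 131) = (-5 + 7)*(-25*4 - 131) = 2*(-100 - 131) = 2*(-231) = -462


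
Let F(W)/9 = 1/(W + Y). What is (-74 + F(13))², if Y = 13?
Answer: 3667225/676 ≈ 5424.9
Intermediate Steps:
F(W) = 9/(13 + W) (F(W) = 9/(W + 13) = 9/(13 + W))
(-74 + F(13))² = (-74 + 9/(13 + 13))² = (-74 + 9/26)² = (-1915/26)² = 3667225/676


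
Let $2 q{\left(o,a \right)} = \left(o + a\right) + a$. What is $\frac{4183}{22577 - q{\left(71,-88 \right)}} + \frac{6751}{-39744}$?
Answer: $\frac{26954795}{1798773696} \approx 0.014985$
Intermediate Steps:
$q{\left(o,a \right)} = a + \frac{o}{2}$ ($q{\left(o,a \right)} = \frac{\left(o + a\right) + a}{2} = \frac{\left(a + o\right) + a}{2} = \frac{o + 2 a}{2} = a + \frac{o}{2}$)
$\frac{4183}{22577 - q{\left(71,-88 \right)}} + \frac{6751}{-39744} = \frac{4183}{22577 - \left(-88 + \frac{1}{2} \cdot 71\right)} + \frac{6751}{-39744} = \frac{4183}{22577 - \left(-88 + \frac{71}{2}\right)} + 6751 \left(- \frac{1}{39744}\right) = \frac{4183}{22577 - - \frac{105}{2}} - \frac{6751}{39744} = \frac{4183}{22577 + \frac{105}{2}} - \frac{6751}{39744} = \frac{4183}{\frac{45259}{2}} - \frac{6751}{39744} = 4183 \cdot \frac{2}{45259} - \frac{6751}{39744} = \frac{8366}{45259} - \frac{6751}{39744} = \frac{26954795}{1798773696}$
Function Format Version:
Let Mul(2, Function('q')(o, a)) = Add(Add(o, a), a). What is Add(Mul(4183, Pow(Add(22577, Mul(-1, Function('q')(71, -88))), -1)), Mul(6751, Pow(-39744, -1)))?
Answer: Rational(26954795, 1798773696) ≈ 0.014985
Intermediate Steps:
Function('q')(o, a) = Add(a, Mul(Rational(1, 2), o)) (Function('q')(o, a) = Mul(Rational(1, 2), Add(Add(o, a), a)) = Mul(Rational(1, 2), Add(Add(a, o), a)) = Mul(Rational(1, 2), Add(o, Mul(2, a))) = Add(a, Mul(Rational(1, 2), o)))
Add(Mul(4183, Pow(Add(22577, Mul(-1, Function('q')(71, -88))), -1)), Mul(6751, Pow(-39744, -1))) = Add(Mul(4183, Pow(Add(22577, Mul(-1, Add(-88, Mul(Rational(1, 2), 71)))), -1)), Mul(6751, Pow(-39744, -1))) = Add(Mul(4183, Pow(Add(22577, Mul(-1, Add(-88, Rational(71, 2)))), -1)), Mul(6751, Rational(-1, 39744))) = Add(Mul(4183, Pow(Add(22577, Mul(-1, Rational(-105, 2))), -1)), Rational(-6751, 39744)) = Add(Mul(4183, Pow(Add(22577, Rational(105, 2)), -1)), Rational(-6751, 39744)) = Add(Mul(4183, Pow(Rational(45259, 2), -1)), Rational(-6751, 39744)) = Add(Mul(4183, Rational(2, 45259)), Rational(-6751, 39744)) = Add(Rational(8366, 45259), Rational(-6751, 39744)) = Rational(26954795, 1798773696)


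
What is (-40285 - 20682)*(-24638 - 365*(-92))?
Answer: -545166914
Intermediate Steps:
(-40285 - 20682)*(-24638 - 365*(-92)) = -60967*(-24638 + 33580) = -60967*8942 = -545166914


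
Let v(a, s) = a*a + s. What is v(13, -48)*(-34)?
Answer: -4114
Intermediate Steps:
v(a, s) = s + a² (v(a, s) = a² + s = s + a²)
v(13, -48)*(-34) = (-48 + 13²)*(-34) = (-48 + 169)*(-34) = 121*(-34) = -4114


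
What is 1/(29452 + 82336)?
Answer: 1/111788 ≈ 8.9455e-6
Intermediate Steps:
1/(29452 + 82336) = 1/111788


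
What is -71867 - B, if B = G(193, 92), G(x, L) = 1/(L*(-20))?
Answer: -132235279/1840 ≈ -71867.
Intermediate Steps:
G(x, L) = -1/(20*L) (G(x, L) = 1/(-20*L) = -1/(20*L))
B = -1/1840 (B = -1/20/92 = -1/20*1/92 = -1/1840 ≈ -0.00054348)
-71867 - B = -71867 - 1*(-1/1840) = -71867 + 1/1840 = -132235279/1840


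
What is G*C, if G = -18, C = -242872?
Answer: 4371696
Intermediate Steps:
G*C = -18*(-242872) = 4371696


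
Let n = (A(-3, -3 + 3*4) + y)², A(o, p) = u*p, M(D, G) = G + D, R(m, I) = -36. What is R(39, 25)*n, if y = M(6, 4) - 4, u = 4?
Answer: -63504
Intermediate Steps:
M(D, G) = D + G
A(o, p) = 4*p
y = 6 (y = (6 + 4) - 4 = 10 - 4 = 6)
n = 1764 (n = (4*(-3 + 3*4) + 6)² = (4*(-3 + 12) + 6)² = (4*9 + 6)² = (36 + 6)² = 42² = 1764)
R(39, 25)*n = -36*1764 = -63504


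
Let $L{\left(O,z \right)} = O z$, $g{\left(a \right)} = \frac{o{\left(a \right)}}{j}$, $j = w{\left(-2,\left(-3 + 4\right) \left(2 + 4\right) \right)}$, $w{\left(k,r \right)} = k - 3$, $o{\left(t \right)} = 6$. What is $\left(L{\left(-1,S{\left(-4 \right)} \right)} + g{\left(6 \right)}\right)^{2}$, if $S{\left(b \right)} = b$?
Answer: $\frac{196}{25} \approx 7.84$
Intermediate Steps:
$w{\left(k,r \right)} = -3 + k$ ($w{\left(k,r \right)} = k - 3 = -3 + k$)
$j = -5$ ($j = -3 - 2 = -5$)
$g{\left(a \right)} = - \frac{6}{5}$ ($g{\left(a \right)} = \frac{6}{-5} = 6 \left(- \frac{1}{5}\right) = - \frac{6}{5}$)
$\left(L{\left(-1,S{\left(-4 \right)} \right)} + g{\left(6 \right)}\right)^{2} = \left(\left(-1\right) \left(-4\right) - \frac{6}{5}\right)^{2} = \left(4 - \frac{6}{5}\right)^{2} = \left(\frac{14}{5}\right)^{2} = \frac{196}{25}$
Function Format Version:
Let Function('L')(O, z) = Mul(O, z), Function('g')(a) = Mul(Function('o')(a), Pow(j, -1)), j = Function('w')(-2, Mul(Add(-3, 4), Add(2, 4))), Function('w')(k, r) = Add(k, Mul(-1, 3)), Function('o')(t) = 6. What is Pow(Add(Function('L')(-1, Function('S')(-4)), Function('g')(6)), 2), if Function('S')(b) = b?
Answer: Rational(196, 25) ≈ 7.8400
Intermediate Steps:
Function('w')(k, r) = Add(-3, k) (Function('w')(k, r) = Add(k, -3) = Add(-3, k))
j = -5 (j = Add(-3, -2) = -5)
Function('g')(a) = Rational(-6, 5) (Function('g')(a) = Mul(6, Pow(-5, -1)) = Mul(6, Rational(-1, 5)) = Rational(-6, 5))
Pow(Add(Function('L')(-1, Function('S')(-4)), Function('g')(6)), 2) = Pow(Add(Mul(-1, -4), Rational(-6, 5)), 2) = Pow(Add(4, Rational(-6, 5)), 2) = Pow(Rational(14, 5), 2) = Rational(196, 25)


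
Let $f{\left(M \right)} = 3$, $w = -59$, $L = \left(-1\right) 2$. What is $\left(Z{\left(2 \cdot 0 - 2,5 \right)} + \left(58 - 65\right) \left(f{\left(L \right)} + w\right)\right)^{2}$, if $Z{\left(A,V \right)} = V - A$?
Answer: $159201$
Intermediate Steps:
$L = -2$
$\left(Z{\left(2 \cdot 0 - 2,5 \right)} + \left(58 - 65\right) \left(f{\left(L \right)} + w\right)\right)^{2} = \left(\left(5 - \left(2 \cdot 0 - 2\right)\right) + \left(58 - 65\right) \left(3 - 59\right)\right)^{2} = \left(\left(5 - \left(0 - 2\right)\right) - -392\right)^{2} = \left(\left(5 - -2\right) + 392\right)^{2} = \left(\left(5 + 2\right) + 392\right)^{2} = \left(7 + 392\right)^{2} = 399^{2} = 159201$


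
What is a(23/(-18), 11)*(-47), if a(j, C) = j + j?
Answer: 1081/9 ≈ 120.11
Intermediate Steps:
a(j, C) = 2*j
a(23/(-18), 11)*(-47) = (2*(23/(-18)))*(-47) = (2*(23*(-1/18)))*(-47) = (2*(-23/18))*(-47) = -23/9*(-47) = 1081/9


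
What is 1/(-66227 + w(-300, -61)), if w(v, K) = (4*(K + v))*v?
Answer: 1/366973 ≈ 2.7250e-6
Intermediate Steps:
w(v, K) = v*(4*K + 4*v) (w(v, K) = (4*K + 4*v)*v = v*(4*K + 4*v))
1/(-66227 + w(-300, -61)) = 1/(-66227 + 4*(-300)*(-61 - 300)) = 1/(-66227 + 4*(-300)*(-361)) = 1/(-66227 + 433200) = 1/366973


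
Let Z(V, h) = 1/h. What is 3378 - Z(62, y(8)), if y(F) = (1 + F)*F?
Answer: 243215/72 ≈ 3378.0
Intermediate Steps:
y(F) = F*(1 + F)
3378 - Z(62, y(8)) = 3378 - 1/(8*(1 + 8)) = 3378 - 1/(8*9) = 3378 - 1/72 = 243215/72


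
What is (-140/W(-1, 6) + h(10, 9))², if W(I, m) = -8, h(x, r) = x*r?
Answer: 46225/4 ≈ 11556.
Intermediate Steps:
h(x, r) = r*x
(-140/W(-1, 6) + h(10, 9))² = (-140/(-8) + 9*10)² = (-140*(-⅛) + 90)² = (35/2 + 90)² = (215/2)² = 46225/4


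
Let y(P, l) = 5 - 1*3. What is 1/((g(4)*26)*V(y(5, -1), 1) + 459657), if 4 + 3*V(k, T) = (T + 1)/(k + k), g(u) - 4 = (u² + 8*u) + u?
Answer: 3/1373875 ≈ 2.1836e-6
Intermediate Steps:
y(P, l) = 2 (y(P, l) = 5 - 3 = 2)
g(u) = 4 + u² + 9*u (g(u) = 4 + ((u² + 8*u) + u) = 4 + (u² + 9*u) = 4 + u² + 9*u)
V(k, T) = -4/3 + (1 + T)/(6*k) (V(k, T) = -4/3 + ((T + 1)/(k + k))/3 = -4/3 + ((1 + T)/((2*k)))/3 = -4/3 + ((1 + T)*(1/(2*k)))/3 = -4/3 + ((1 + T)/(2*k))/3 = -4/3 + (1 + T)/(6*k))
1/((g(4)*26)*V(y(5, -1), 1) + 459657) = 1/(((4 + 4² + 9*4)*26)*((⅙)*(1 + 1 - 8*2)/2) + 459657) = 1/(((4 + 16 + 36)*26)*((⅙)*(½)*(1 + 1 - 16)) + 459657) = 1/((56*26)*((⅙)*(½)*(-14)) + 459657) = 1/(1456*(-7/6) + 459657) = 1/(-5096/3 + 459657) = 1/(1373875/3) = 3/1373875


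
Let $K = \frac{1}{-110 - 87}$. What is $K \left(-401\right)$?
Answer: $\frac{401}{197} \approx 2.0355$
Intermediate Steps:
$K = - \frac{1}{197}$ ($K = \frac{1}{-197} = - \frac{1}{197} \approx -0.0050761$)
$K \left(-401\right) = \left(- \frac{1}{197}\right) \left(-401\right) = \frac{401}{197}$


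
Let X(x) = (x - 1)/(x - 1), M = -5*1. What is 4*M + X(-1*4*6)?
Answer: -19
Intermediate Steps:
M = -5
X(x) = 1 (X(x) = (-1 + x)/(-1 + x) = 1)
4*M + X(-1*4*6) = 4*(-5) + 1 = -20 + 1 = -19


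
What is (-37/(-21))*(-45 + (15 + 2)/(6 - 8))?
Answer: -3959/42 ≈ -94.262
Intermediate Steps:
(-37/(-21))*(-45 + (15 + 2)/(6 - 8)) = (-37*(-1/21))*(-45 + 17/(-2)) = 37*(-45 + 17*(-½))/21 = 37*(-45 - 17/2)/21 = (37/21)*(-107/2) = -3959/42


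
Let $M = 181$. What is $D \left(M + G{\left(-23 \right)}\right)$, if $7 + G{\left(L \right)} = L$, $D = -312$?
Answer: $-47112$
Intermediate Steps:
$G{\left(L \right)} = -7 + L$
$D \left(M + G{\left(-23 \right)}\right) = - 312 \left(181 - 30\right) = \left(-312\right) 151 = -47112$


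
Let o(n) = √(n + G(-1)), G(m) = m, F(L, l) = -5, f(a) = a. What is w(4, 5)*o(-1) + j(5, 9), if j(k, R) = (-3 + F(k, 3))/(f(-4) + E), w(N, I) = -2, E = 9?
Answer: -8/5 - 2*I*√2 ≈ -1.6 - 2.8284*I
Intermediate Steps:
o(n) = √(-1 + n) (o(n) = √(n - 1) = √(-1 + n))
j(k, R) = -8/5 (j(k, R) = (-3 - 5)/(-4 + 9) = -8/5)
w(4, 5)*o(-1) + j(5, 9) = -2*√(-1 - 1) - 8/5 = -2*I*√2 - 8/5 = -8/5 - 2*I*√2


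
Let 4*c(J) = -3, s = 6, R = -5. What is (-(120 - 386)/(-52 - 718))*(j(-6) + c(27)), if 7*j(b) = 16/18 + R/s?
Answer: 323/1260 ≈ 0.25635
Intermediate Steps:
c(J) = -¾ (c(J) = (¼)*(-3) = -¾)
j(b) = 1/126 (j(b) = (16/18 - 5/6)/7 = (16*(1/18) - 5*⅙)/7 = (8/9 - ⅚)/7 = (⅐)*(1/18) = 1/126)
(-(120 - 386)/(-52 - 718))*(j(-6) + c(27)) = (-(120 - 386)/(-52 - 718))*(1/126 - ¾) = -(-266)/(-770)*(-187/252) = -(-266)*(-1)/770*(-187/252) = -1*19/55*(-187/252) = -19/55*(-187/252) = 323/1260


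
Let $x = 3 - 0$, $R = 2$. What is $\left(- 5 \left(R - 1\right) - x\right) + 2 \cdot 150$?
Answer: $292$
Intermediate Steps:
$x = 3$ ($x = 3 + 0 = 3$)
$\left(- 5 \left(R - 1\right) - x\right) + 2 \cdot 150 = \left(- 5 \left(2 - 1\right) - 3\right) + 2 \cdot 150 = \left(\left(-5\right) 1 - 3\right) + 300 = \left(-5 - 3\right) + 300 = -8 + 300 = 292$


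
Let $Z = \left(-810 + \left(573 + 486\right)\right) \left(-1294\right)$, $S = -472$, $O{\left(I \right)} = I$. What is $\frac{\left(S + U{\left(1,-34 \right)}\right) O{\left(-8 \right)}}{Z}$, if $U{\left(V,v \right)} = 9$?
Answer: $- \frac{1852}{161103} \approx -0.011496$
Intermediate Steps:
$Z = -322206$ ($Z = \left(-810 + 1059\right) \left(-1294\right) = 249 \left(-1294\right) = -322206$)
$\frac{\left(S + U{\left(1,-34 \right)}\right) O{\left(-8 \right)}}{Z} = \frac{\left(-472 + 9\right) \left(-8\right)}{-322206} = \left(-463\right) \left(-8\right) \left(- \frac{1}{322206}\right) = 3704 \left(- \frac{1}{322206}\right) = - \frac{1852}{161103}$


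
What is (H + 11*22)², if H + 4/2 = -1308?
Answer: 1140624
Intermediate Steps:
H = -1310 (H = -2 - 1308 = -1310)
(H + 11*22)² = (-1310 + 11*22)² = (-1310 + 242)² = (-1068)² = 1140624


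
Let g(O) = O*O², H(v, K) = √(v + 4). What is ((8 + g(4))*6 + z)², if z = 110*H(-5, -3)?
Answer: 174524 + 95040*I ≈ 1.7452e+5 + 95040.0*I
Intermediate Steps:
H(v, K) = √(4 + v)
g(O) = O³
z = 110*I (z = 110*√(4 - 5) = 110*√(-1) = 110*I ≈ 110.0*I)
((8 + g(4))*6 + z)² = ((8 + 4³)*6 + 110*I)² = ((8 + 64)*6 + 110*I)² = (72*6 + 110*I)² = (432 + 110*I)²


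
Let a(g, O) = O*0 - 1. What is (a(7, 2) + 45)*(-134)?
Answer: -5896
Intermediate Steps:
a(g, O) = -1 (a(g, O) = 0 - 1 = -1)
(a(7, 2) + 45)*(-134) = (-1 + 45)*(-134) = 44*(-134) = -5896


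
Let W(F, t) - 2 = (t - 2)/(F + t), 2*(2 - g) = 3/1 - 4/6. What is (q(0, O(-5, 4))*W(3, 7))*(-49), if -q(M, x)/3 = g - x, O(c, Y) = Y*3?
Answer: -16415/4 ≈ -4103.8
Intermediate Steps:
O(c, Y) = 3*Y
g = ⅚ (g = 2 - (3/1 - 4/6)/2 = 2 - (3*1 - 4*⅙)/2 = 2 - (3 - ⅔)/2 = 2 - ½*7/3 = 2 - 7/6 = ⅚ ≈ 0.83333)
W(F, t) = 2 + (-2 + t)/(F + t) (W(F, t) = 2 + (t - 2)/(F + t) = 2 + (-2 + t)/(F + t))
q(M, x) = -5/2 + 3*x (q(M, x) = -3*(⅚ - x) = -5/2 + 3*x)
(q(0, O(-5, 4))*W(3, 7))*(-49) = ((-5/2 + 3*(3*4))*((-2 + 2*3 + 3*7)/(3 + 7)))*(-49) = ((-5/2 + 3*12)*((-2 + 6 + 21)/10))*(-49) = ((-5/2 + 36)*((⅒)*25))*(-49) = ((67/2)*(5/2))*(-49) = (335/4)*(-49) = -16415/4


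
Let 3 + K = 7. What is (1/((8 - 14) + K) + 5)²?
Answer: 81/4 ≈ 20.250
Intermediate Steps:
K = 4 (K = -3 + 7 = 4)
(1/((8 - 14) + K) + 5)² = (1/((8 - 14) + 4) + 5)² = (1/(-6 + 4) + 5)² = (1/(-2) + 5)² = (-½ + 5)² = (9/2)² = 81/4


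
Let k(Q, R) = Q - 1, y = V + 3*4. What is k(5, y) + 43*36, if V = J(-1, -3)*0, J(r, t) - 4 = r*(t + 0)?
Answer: 1552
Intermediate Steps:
J(r, t) = 4 + r*t (J(r, t) = 4 + r*(t + 0) = 4 + r*t)
V = 0 (V = (4 - 1*(-3))*0 = (4 + 3)*0 = 7*0 = 0)
y = 12 (y = 0 + 3*4 = 0 + 12 = 12)
k(Q, R) = -1 + Q
k(5, y) + 43*36 = (-1 + 5) + 43*36 = 4 + 1548 = 1552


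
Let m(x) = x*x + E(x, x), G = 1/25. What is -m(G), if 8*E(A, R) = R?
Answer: -33/5000 ≈ -0.0066000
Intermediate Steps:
G = 1/25 ≈ 0.040000
E(A, R) = R/8
m(x) = x**2 + x/8 (m(x) = x*x + x/8 = x**2 + x/8)
-m(G) = -(1/8 + 1/25)/25 = -33/(25*200) = -1*33/5000 = -33/5000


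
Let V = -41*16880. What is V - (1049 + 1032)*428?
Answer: -1582748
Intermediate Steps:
V = -692080
V - (1049 + 1032)*428 = -692080 - (1049 + 1032)*428 = -692080 - 2081*428 = -692080 - 1*890668 = -692080 - 890668 = -1582748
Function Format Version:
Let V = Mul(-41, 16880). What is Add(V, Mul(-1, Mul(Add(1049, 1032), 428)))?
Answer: -1582748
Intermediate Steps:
V = -692080
Add(V, Mul(-1, Mul(Add(1049, 1032), 428))) = Add(-692080, Mul(-1, Mul(Add(1049, 1032), 428))) = Add(-692080, Mul(-1, Mul(2081, 428))) = Add(-692080, Mul(-1, 890668)) = Add(-692080, -890668) = -1582748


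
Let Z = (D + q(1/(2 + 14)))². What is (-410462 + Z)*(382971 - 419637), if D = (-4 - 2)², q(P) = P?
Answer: 1920296373219/128 ≈ 1.5002e+10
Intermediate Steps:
D = 36 (D = (-6)² = 36)
Z = 332929/256 (Z = (36 + 1/(2 + 14))² = (36 + 1/16)² = (577/16)² = 332929/256 ≈ 1300.5)
(-410462 + Z)*(382971 - 419637) = (-410462 + 332929/256)*(382971 - 419637) = -104745343/256*(-36666) = 1920296373219/128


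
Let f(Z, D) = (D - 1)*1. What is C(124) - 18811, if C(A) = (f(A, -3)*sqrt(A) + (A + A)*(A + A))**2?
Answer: 3782725189 - 984064*sqrt(31) ≈ 3.7772e+9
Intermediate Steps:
f(Z, D) = -1 + D (f(Z, D) = (-1 + D)*1 = -1 + D)
C(A) = (-4*sqrt(A) + 4*A**2)**2 (C(A) = ((-1 - 3)*sqrt(A) + (A + A)*(A + A))**2 = (-4*sqrt(A) + (2*A)*(2*A))**2 = (-4*sqrt(A) + 4*A**2)**2)
C(124) - 18811 = 16*(sqrt(124) - 1*124**2)**2 - 18811 = 16*(2*sqrt(31) - 1*15376)**2 - 18811 = 16*(2*sqrt(31) - 15376)**2 - 18811 = 16*(-15376 + 2*sqrt(31))**2 - 18811 = -18811 + 16*(-15376 + 2*sqrt(31))**2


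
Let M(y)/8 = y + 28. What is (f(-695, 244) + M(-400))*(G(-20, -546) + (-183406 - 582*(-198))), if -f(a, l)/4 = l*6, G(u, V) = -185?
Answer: 603711360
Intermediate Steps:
f(a, l) = -24*l (f(a, l) = -4*l*6 = -24*l)
M(y) = 224 + 8*y (M(y) = 8*(y + 28) = 8*(28 + y) = 224 + 8*y)
(f(-695, 244) + M(-400))*(G(-20, -546) + (-183406 - 582*(-198))) = (-24*244 + (224 + 8*(-400)))*(-185 + (-183406 - 582*(-198))) = (-5856 + (224 - 3200))*(-185 + (-183406 - 1*(-115236))) = (-5856 - 2976)*(-185 + (-183406 + 115236)) = -8832*(-185 - 68170) = -8832*(-68355) = 603711360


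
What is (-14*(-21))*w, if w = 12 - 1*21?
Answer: -2646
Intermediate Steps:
w = -9 (w = 12 - 21 = -9)
(-14*(-21))*w = -14*(-21)*(-9) = 294*(-9) = -2646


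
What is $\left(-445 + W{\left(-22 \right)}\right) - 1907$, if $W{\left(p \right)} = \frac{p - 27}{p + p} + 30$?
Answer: $- \frac{102119}{44} \approx -2320.9$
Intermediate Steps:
$W{\left(p \right)} = 30 + \frac{-27 + p}{2 p}$ ($W{\left(p \right)} = \frac{-27 + p}{2 p} + 30 = 30 + \frac{-27 + p}{2 p}$)
$\left(-445 + W{\left(-22 \right)}\right) - 1907 = \left(-445 + \frac{-27 + 61 \left(-22\right)}{2 \left(-22\right)}\right) - 1907 = \left(-445 + \frac{1}{2} \left(- \frac{1}{22}\right) \left(-27 - 1342\right)\right) - 1907 = \left(-445 + \frac{1}{2} \left(- \frac{1}{22}\right) \left(-1369\right)\right) - 1907 = \left(-445 + \frac{1369}{44}\right) - 1907 = - \frac{18211}{44} - 1907 = - \frac{102119}{44}$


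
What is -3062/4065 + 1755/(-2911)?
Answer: -16047557/11833215 ≈ -1.3561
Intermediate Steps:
-3062/4065 + 1755/(-2911) = -3062*1/4065 + 1755*(-1/2911) = -3062/4065 - 1755/2911 = -16047557/11833215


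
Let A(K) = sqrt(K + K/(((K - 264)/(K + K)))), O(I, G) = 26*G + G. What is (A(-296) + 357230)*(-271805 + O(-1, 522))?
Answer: -92062100530 - 6185064*I*sqrt(1295)/35 ≈ -9.2062e+10 - 6.3593e+6*I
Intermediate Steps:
O(I, G) = 27*G
A(K) = sqrt(K + 2*K**2/(-264 + K)) (A(K) = sqrt(K + K/(((-264 + K)/((2*K))))) = sqrt(K + K/(((-264 + K)*(1/(2*K))))) = sqrt(K + K/(((-264 + K)/(2*K)))) = sqrt(K + K*(2*K/(-264 + K))) = sqrt(K + 2*K**2/(-264 + K)))
(A(-296) + 357230)*(-271805 + O(-1, 522)) = (sqrt(3)*sqrt(-296*(-88 - 296)/(-264 - 296)) + 357230)*(-271805 + 27*522) = (sqrt(3)*sqrt(-296*(-384)/(-560)) + 357230)*(-271805 + 14094) = (sqrt(3)*sqrt(-296*(-1/560)*(-384)) + 357230)*(-257711) = (sqrt(3)*sqrt(-7104/35) + 357230)*(-257711) = (sqrt(3)*(8*I*sqrt(3885)/35) + 357230)*(-257711) = (24*I*sqrt(1295)/35 + 357230)*(-257711) = (357230 + 24*I*sqrt(1295)/35)*(-257711) = -92062100530 - 6185064*I*sqrt(1295)/35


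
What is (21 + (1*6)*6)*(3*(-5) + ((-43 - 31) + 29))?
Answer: -3420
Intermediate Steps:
(21 + (1*6)*6)*(3*(-5) + ((-43 - 31) + 29)) = (21 + 6*6)*(-15 + (-74 + 29)) = (21 + 36)*(-15 - 45) = 57*(-60) = -3420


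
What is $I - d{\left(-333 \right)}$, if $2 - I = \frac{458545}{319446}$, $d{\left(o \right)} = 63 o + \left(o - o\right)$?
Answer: $\frac{6701837981}{319446} \approx 20980.0$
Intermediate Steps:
$d{\left(o \right)} = 63 o$ ($d{\left(o \right)} = 63 o + 0 = 63 o$)
$I = \frac{180347}{319446}$ ($I = 2 - \frac{458545}{319446} = \frac{180347}{319446} \approx 0.56456$)
$I - d{\left(-333 \right)} = \frac{180347}{319446} - 63 \left(-333\right) = \frac{180347}{319446} - -20979 = \frac{180347}{319446} + 20979 = \frac{6701837981}{319446}$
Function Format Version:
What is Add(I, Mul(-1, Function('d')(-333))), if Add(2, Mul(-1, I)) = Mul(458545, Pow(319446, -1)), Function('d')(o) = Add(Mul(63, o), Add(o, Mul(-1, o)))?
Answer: Rational(6701837981, 319446) ≈ 20980.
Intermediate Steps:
Function('d')(o) = Mul(63, o) (Function('d')(o) = Add(Mul(63, o), 0) = Mul(63, o))
I = Rational(180347, 319446) (I = Add(2, Mul(-1, Mul(458545, Pow(319446, -1)))) = Add(2, Mul(-1, Mul(458545, Rational(1, 319446)))) = Add(2, Mul(-1, Rational(458545, 319446))) = Add(2, Rational(-458545, 319446)) = Rational(180347, 319446) ≈ 0.56456)
Add(I, Mul(-1, Function('d')(-333))) = Add(Rational(180347, 319446), Mul(-1, Mul(63, -333))) = Add(Rational(180347, 319446), Mul(-1, -20979)) = Add(Rational(180347, 319446), 20979) = Rational(6701837981, 319446)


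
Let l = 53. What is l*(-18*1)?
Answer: -954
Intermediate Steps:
l*(-18*1) = 53*(-18*1) = 53*(-18) = -954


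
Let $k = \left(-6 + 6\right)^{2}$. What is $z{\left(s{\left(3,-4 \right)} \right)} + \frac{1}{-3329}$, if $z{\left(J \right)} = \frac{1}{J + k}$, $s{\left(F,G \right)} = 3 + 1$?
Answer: $\frac{3325}{13316} \approx 0.2497$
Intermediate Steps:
$s{\left(F,G \right)} = 4$
$k = 0$ ($k = 0^{2} = 0$)
$z{\left(J \right)} = \frac{1}{J}$ ($z{\left(J \right)} = \frac{1}{J + 0} = \frac{1}{J}$)
$z{\left(s{\left(3,-4 \right)} \right)} + \frac{1}{-3329} = \frac{1}{4} + \frac{1}{-3329} = \frac{1}{4} - \frac{1}{3329} = \frac{3325}{13316}$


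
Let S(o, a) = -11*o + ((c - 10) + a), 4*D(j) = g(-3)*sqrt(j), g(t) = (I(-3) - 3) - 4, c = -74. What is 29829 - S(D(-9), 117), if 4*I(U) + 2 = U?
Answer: 29796 - 1089*I/16 ≈ 29796.0 - 68.063*I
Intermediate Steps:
I(U) = -1/2 + U/4
g(t) = -33/4 (g(t) = ((-1/2 + (1/4)*(-3)) - 3) - 4 = ((-1/2 - 3/4) - 3) - 4 = (-5/4 - 3) - 4 = -17/4 - 4 = -33/4)
D(j) = -33*sqrt(j)/16 (D(j) = (-33*sqrt(j)/4)/4 = -33*sqrt(j)/16)
S(o, a) = -84 + a - 11*o (S(o, a) = -11*o + ((-74 - 10) + a) = -11*o + (-84 + a) = -84 + a - 11*o)
29829 - S(D(-9), 117) = 29829 - (-84 + 117 - (-363)*sqrt(-9)/16) = 29829 - (-84 + 117 - (-363)*3*I/16) = 29829 - (-84 + 117 - (-1089)*I/16) = 29829 - (-84 + 117 + 1089*I/16) = 29829 - (33 + 1089*I/16) = 29829 + (-33 - 1089*I/16) = 29796 - 1089*I/16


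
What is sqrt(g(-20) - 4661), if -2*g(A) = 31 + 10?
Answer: I*sqrt(18726)/2 ≈ 68.422*I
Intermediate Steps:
g(A) = -41/2 (g(A) = -(31 + 10)/2 = -1/2*41 = -41/2)
sqrt(g(-20) - 4661) = sqrt(-41/2 - 4661) = sqrt(-9363/2) = I*sqrt(18726)/2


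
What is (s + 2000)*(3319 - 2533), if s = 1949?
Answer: 3103914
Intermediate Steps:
(s + 2000)*(3319 - 2533) = (1949 + 2000)*(3319 - 2533) = 3949*786 = 3103914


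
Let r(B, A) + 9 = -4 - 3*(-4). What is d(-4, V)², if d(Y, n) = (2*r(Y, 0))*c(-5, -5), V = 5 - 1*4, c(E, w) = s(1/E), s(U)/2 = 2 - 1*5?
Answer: 144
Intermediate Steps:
r(B, A) = -1 (r(B, A) = -9 + (-4 - 3*(-4)) = -9 + (-4 + 12) = -9 + 8 = -1)
s(U) = -6 (s(U) = 2*(2 - 1*5) = 2*(2 - 5) = 2*(-3) = -6)
c(E, w) = -6
V = 1 (V = 5 - 4 = 1)
d(Y, n) = 12 (d(Y, n) = (2*(-1))*(-6) = -2*(-6) = 12)
d(-4, V)² = 12² = 144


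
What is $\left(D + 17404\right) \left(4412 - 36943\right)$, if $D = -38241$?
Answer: $677848447$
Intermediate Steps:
$\left(D + 17404\right) \left(4412 - 36943\right) = \left(-38241 + 17404\right) \left(4412 - 36943\right) = \left(-20837\right) \left(-32531\right) = 677848447$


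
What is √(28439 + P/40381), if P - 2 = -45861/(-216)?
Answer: √6677763495568198/484572 ≈ 168.64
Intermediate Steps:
P = 15431/72 (P = 2 - 45861/(-216) = 2 - 45861*(-1/216) = 2 + 15287/72 = 15431/72 ≈ 214.32)
√(28439 + P/40381) = √(28439 + (15431/72)/40381) = √(28439 + (15431/72)*(1/40381)) = √(28439 + 15431/2907432) = √(82684474079/2907432) = √6677763495568198/484572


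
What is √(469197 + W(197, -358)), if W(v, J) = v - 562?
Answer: 28*√598 ≈ 684.71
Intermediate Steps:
W(v, J) = -562 + v
√(469197 + W(197, -358)) = √(469197 + (-562 + 197)) = √(469197 - 365) = √468832 = 28*√598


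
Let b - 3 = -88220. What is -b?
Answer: 88217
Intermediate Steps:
b = -88217 (b = 3 - 88220 = -88217)
-b = -1*(-88217) = 88217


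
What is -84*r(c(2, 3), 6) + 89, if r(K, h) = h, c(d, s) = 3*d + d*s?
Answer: -415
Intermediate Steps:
-84*r(c(2, 3), 6) + 89 = -84*6 + 89 = -504 + 89 = -415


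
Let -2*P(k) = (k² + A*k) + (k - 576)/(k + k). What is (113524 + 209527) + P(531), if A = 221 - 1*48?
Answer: 32128809/236 ≈ 1.3614e+5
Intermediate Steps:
A = 173 (A = 221 - 48 = 173)
P(k) = -173*k/2 - k²/2 - (-576 + k)/(4*k) (P(k) = -((k² + 173*k) + (k - 576)/(k + k))/2 = -((k² + 173*k) + (-576 + k)/((2*k)))/2 = -((k² + 173*k) + (-576 + k)*(1/(2*k)))/2 = -((k² + 173*k) + (-576 + k)/(2*k))/2 = -(k² + 173*k + (-576 + k)/(2*k))/2 = -173*k/2 - k²/2 - (-576 + k)/(4*k))
(113524 + 209527) + P(531) = (113524 + 209527) + (¼)*(576 - 1*531 - 346*531² - 2*531³)/531 = 323051 + (¼)*(1/531)*(576 - 531 - 346*281961 - 2*149721291) = 323051 + (¼)*(1/531)*(576 - 531 - 97558506 - 299442582) = 323051 + (¼)*(1/531)*(-397001043) = 323051 - 44111227/236 = 32128809/236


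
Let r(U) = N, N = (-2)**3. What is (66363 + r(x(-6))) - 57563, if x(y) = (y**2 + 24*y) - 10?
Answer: 8792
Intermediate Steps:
x(y) = -10 + y**2 + 24*y
N = -8
r(U) = -8
(66363 + r(x(-6))) - 57563 = (66363 - 8) - 57563 = 66355 - 57563 = 8792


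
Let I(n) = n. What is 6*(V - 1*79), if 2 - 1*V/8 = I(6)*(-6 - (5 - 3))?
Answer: 1926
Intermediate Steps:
V = 400 (V = 16 - 48*(-6 - (5 - 3)) = 16 - 48*(-6 - 1*2) = 16 - 48*(-6 - 2) = 16 - 48*(-8) = 16 - 8*(-48) = 16 + 384 = 400)
6*(V - 1*79) = 6*(400 - 1*79) = 6*(400 - 79) = 6*321 = 1926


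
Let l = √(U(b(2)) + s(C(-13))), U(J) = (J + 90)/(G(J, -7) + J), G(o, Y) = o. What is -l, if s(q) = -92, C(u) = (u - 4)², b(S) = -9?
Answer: -I*√386/2 ≈ -9.8234*I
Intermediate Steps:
C(u) = (-4 + u)²
U(J) = (90 + J)/(2*J) (U(J) = (J + 90)/(J + J) = (90 + J)/((2*J)) = (90 + J)*(1/(2*J)) = (90 + J)/(2*J))
l = I*√386/2 (l = √((½)*(90 - 9)/(-9) - 92) = √((½)*(-⅑)*81 - 92) = √(-9/2 - 92) = √(-193/2) = I*√386/2 ≈ 9.8234*I)
-l = -I*√386/2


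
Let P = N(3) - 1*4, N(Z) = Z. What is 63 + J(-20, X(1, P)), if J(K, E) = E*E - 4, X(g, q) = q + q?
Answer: 63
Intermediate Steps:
P = -1 (P = 3 - 1*4 = 3 - 4 = -1)
X(g, q) = 2*q
J(K, E) = -4 + E**2 (J(K, E) = E**2 - 4 = -4 + E**2)
63 + J(-20, X(1, P)) = 63 + (-4 + (2*(-1))**2) = 63 + (-4 + (-2)**2) = 63 + (-4 + 4) = 63 + 0 = 63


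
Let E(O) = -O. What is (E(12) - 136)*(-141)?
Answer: 20868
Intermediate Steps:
(E(12) - 136)*(-141) = (-1*12 - 136)*(-141) = (-12 - 136)*(-141) = -148*(-141) = 20868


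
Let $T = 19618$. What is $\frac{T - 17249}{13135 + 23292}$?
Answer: $\frac{2369}{36427} \approx 0.065034$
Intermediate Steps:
$\frac{T - 17249}{13135 + 23292} = \frac{19618 - 17249}{13135 + 23292} = \frac{2369}{36427}$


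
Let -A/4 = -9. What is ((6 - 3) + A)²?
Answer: 1521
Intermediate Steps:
A = 36 (A = -4*(-9) = 36)
((6 - 3) + A)² = ((6 - 3) + 36)² = (3 + 36)² = 39² = 1521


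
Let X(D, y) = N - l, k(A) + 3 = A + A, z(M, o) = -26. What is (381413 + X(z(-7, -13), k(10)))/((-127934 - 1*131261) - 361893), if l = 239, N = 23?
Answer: -381197/621088 ≈ -0.61376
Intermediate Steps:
k(A) = -3 + 2*A (k(A) = -3 + (A + A) = -3 + 2*A)
X(D, y) = -216 (X(D, y) = 23 - 1*239 = 23 - 239 = -216)
(381413 + X(z(-7, -13), k(10)))/((-127934 - 1*131261) - 361893) = (381413 - 216)/((-127934 - 1*131261) - 361893) = 381197/((-127934 - 131261) - 361893) = 381197/(-259195 - 361893) = 381197/(-621088) = 381197*(-1/621088) = -381197/621088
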